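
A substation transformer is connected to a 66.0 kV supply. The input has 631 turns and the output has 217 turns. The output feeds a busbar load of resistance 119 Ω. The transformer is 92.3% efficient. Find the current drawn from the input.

V_out = 66000 × 217/631 = 22697 V.
I_out = V_out/R = 22697/119 = 190.73 A.
P_out = V_out I_out = 22697 × 190.73 = 4.3291×10^6 W.
P_in = P_out/η = 4.3291×10^6/0.923 = 4.6903×10^6 W.
I_in = P_in/V_in = 4.6903×10^6/66000 = 71.1 A.

I_in ≈ 71.1 A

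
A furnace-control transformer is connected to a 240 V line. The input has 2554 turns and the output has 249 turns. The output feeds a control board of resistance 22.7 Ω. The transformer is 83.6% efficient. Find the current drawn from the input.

I_in ≈ 0.120 A

V_out = 240 × 249/2554 = 23.399 V.
I_out = V_out/R = 23.399/22.7 = 1.0308 A.
P_out = V_out I_out = 23.399 × 1.0308 = 24.119 W.
P_in = P_out/η = 24.119/0.836 = 28.850 W.
I_in = P_in/V_in = 28.850/240 = 0.120 A.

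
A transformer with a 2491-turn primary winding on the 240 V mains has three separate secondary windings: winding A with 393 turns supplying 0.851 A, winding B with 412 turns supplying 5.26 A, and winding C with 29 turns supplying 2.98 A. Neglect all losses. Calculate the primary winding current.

I_p ≈ 1.04 A

V_A = 240 × 393/2491 = 37.864 V; V_B = 240 × 412/2491 = 39.695 V; V_C = 240 × 29/2491 = 2.7941 V.
P_out = V_A I_A + V_B I_B + V_C I_C = 37.864×0.851 + 39.695×5.26 + 2.7941×2.98 = 32.223 + 208.80 + 8.3263 = 249.34 W.
Ideal ⇒ P_in = P_out, so I_p = P_out/V_p = 249.34/240 = 1.04 A.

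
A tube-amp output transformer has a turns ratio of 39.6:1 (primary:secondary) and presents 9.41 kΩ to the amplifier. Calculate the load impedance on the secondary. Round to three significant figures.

Z_s = Z_p/(N_p/N_s)² = 9410/39.6² = 6.00 Ω.

Z_s ≈ 6.00 Ω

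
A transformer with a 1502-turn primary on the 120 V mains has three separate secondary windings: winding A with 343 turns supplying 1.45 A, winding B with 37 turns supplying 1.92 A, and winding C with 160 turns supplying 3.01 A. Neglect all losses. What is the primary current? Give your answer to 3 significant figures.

I_p ≈ 0.699 A

V_A = 120 × 343/1502 = 27.403 V; V_B = 120 × 37/1502 = 2.9561 V; V_C = 120 × 160/1502 = 12.783 V.
P_out = V_A I_A + V_B I_B + V_C I_C = 27.403×1.45 + 2.9561×1.92 + 12.783×3.01 = 39.735 + 5.6756 + 38.477 = 83.887 W.
Ideal ⇒ P_in = P_out, so I_p = P_out/V_p = 83.887/120 = 0.699 A.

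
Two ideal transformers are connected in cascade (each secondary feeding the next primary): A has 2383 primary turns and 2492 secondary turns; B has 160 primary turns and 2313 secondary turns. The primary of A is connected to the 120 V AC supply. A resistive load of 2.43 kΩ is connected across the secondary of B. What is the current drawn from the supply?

I_supply ≈ 11.3 A

After A: V = 120.00 × 2492/2383 = 125.49 V.
After B: V = 125.49 × 2313/160 = 1814.1 V.
I_load = 1814.1/2430 = 0.74654 A, so P_out = 1814.1 × 0.74654 = 1354.3 W.
All ideal ⇒ P_in = P_out, so I_supply = 1354.3/120 = 11.3 A.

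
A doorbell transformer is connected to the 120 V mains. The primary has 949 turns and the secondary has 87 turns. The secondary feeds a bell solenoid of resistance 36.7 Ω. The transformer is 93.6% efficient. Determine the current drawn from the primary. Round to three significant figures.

V_s = 120 × 87/949 = 11.001 V.
I_s = V_s/R = 11.001/36.7 = 0.29976 A.
P_out = V_s I_s = 11.001 × 0.29976 = 3.2976 W.
P_in = P_out/η = 3.2976/0.936 = 3.5231 W.
I_p = P_in/V_p = 3.5231/120 = 0.0294 A.

I_p ≈ 0.0294 A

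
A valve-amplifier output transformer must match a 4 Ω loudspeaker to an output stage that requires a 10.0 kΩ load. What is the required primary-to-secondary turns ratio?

Z_p/Z_s = (N_p/N_s)², so N_p/N_s = √(10000/4) = √2500 = 50.0.

N_p/N_s ≈ 50.0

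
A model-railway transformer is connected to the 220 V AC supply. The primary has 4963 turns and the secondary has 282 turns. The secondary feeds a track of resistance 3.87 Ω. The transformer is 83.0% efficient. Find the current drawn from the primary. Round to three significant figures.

V_s = 220 × 282/4963 = 12.501 V.
I_s = V_s/R = 12.501/3.87 = 3.2301 A.
P_out = V_s I_s = 12.501 × 3.2301 = 40.378 W.
P_in = P_out/η = 40.378/0.830 = 48.648 W.
I_p = P_in/V_p = 48.648/220 = 0.221 A.

I_p ≈ 0.221 A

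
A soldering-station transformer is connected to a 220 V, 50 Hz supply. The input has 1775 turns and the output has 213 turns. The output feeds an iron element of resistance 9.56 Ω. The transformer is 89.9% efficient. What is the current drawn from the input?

V_out = 220 × 213/1775 = 26.400 V.
I_out = V_out/R = 26.400/9.56 = 2.7615 A.
P_out = V_out I_out = 26.400 × 2.7615 = 72.904 W.
P_in = P_out/η = 72.904/0.899 = 81.094 W.
I_in = P_in/V_in = 81.094/220 = 0.369 A.

I_in ≈ 0.369 A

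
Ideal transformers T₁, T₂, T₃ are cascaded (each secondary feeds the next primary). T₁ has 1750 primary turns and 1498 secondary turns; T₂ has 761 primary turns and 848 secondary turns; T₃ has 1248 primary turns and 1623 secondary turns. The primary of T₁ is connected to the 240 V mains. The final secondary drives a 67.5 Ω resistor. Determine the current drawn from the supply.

I_supply ≈ 5.47 A

After T₁: V = 240.00 × 1498/1750 = 205.44 V.
After T₂: V = 205.44 × 848/761 = 228.93 V.
After T₃: V = 228.93 × 1623/1248 = 297.71 V.
I_load = 297.71/67.5 = 4.4106 A, so P_out = 297.71 × 4.4106 = 1313.1 W.
All ideal ⇒ P_in = P_out, so I_supply = 1313.1/240 = 5.47 A.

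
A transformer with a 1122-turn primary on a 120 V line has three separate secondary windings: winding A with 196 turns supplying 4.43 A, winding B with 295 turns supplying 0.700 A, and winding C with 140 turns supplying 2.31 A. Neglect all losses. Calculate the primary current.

I_p ≈ 1.25 A

V_A = 120 × 196/1122 = 20.963 V; V_B = 120 × 295/1122 = 31.551 V; V_C = 120 × 140/1122 = 14.973 V.
P_out = V_A I_A + V_B I_B + V_C I_C = 20.963×4.43 + 31.551×0.700 + 14.973×2.31 = 92.864 + 22.086 + 34.588 = 149.54 W.
Ideal ⇒ P_in = P_out, so I_p = P_out/V_p = 149.54/120 = 1.25 A.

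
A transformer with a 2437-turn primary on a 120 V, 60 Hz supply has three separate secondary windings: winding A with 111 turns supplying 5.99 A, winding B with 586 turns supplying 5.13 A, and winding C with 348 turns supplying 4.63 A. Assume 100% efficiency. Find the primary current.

V_A = 120 × 111/2437 = 5.4657 V; V_B = 120 × 586/2437 = 28.855 V; V_C = 120 × 348/2437 = 17.136 V.
P_out = V_A I_A + V_B I_B + V_C I_C = 5.4657×5.99 + 28.855×5.13 + 17.136×4.63 = 32.740 + 148.03 + 79.339 = 260.11 W.
Ideal ⇒ P_in = P_out, so I_p = P_out/V_p = 260.11/120 = 2.17 A.

I_p ≈ 2.17 A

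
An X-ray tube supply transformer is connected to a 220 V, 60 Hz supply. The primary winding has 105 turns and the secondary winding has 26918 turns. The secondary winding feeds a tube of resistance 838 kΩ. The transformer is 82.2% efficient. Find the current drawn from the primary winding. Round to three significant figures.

I_p ≈ 21.0 A

V_s = 220 × 26918/105 = 56400 V.
I_s = V_s/R = 56400/838000 = 0.067303 A.
P_out = V_s I_s = 56400 × 0.067303 = 3795.8 W.
P_in = P_out/η = 3795.8/0.822 = 4617.8 W.
I_p = P_in/V_p = 4617.8/220 = 21.0 A.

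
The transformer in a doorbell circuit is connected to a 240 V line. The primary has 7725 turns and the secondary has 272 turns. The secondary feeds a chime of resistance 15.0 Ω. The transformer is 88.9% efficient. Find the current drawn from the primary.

V_s = 240 × 272/7725 = 8.4505 V.
I_s = V_s/R = 8.4505/15.0 = 0.56337 A.
P_out = V_s I_s = 8.4505 × 0.56337 = 4.7607 W.
P_in = P_out/η = 4.7607/0.889 = 5.3551 W.
I_p = P_in/V_p = 5.3551/240 = 0.0223 A.

I_p ≈ 0.0223 A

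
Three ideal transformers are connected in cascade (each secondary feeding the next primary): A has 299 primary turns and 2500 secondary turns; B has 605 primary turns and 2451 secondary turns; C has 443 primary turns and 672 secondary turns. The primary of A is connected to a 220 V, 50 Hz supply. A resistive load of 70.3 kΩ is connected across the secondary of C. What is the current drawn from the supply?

Secondary of A: V = 220.00 × 2500/299 = 1839.5 V.
Secondary of B: V = 1839.5 × 2451/605 = 7452.1 V.
Secondary of C: V = 7452.1 × 672/443 = 11304 V.
I_load = 11304/70300 = 0.16080 A, so P_out = 11304 × 0.16080 = 1817.8 W.
All ideal ⇒ P_in = P_out, so I_supply = 1817.8/220 = 8.26 A.

I_supply ≈ 8.26 A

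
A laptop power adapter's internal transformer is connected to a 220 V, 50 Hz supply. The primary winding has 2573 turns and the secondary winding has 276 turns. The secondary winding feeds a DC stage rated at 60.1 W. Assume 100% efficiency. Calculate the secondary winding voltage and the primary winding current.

V_s = V_p × N_s/N_p = 220 × 276/2573 = 23.599 V.
I_s = P/V_s = 60.1/23.599 = 2.5467 A.
I_p = I_s × N_s/N_p = 2.5467 × 276/2573 = 0.273 A.

V_s ≈ 23.6 V, I_p ≈ 0.273 A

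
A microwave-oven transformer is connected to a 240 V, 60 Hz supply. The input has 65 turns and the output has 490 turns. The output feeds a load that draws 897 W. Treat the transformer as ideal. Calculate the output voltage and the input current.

V_out ≈ 1810 V, I_in ≈ 3.74 A

V_out = V_in × N_out/N_in = 240 × 490/65 = 1809.2 V.
I_out = P/V_out = 897/1809.2 = 0.49579 A.
I_in = I_out × N_out/N_in = 0.49579 × 490/65 = 3.74 A.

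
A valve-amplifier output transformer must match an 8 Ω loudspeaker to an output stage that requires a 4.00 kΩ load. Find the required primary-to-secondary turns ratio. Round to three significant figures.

N_p/N_s ≈ 22.4

Z_p/Z_s = (N_p/N_s)², so N_p/N_s = √(4000/8) = √500 = 22.4.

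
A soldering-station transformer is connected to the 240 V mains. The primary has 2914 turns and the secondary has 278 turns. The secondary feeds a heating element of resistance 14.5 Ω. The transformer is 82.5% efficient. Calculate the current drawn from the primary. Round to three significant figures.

I_p ≈ 0.183 A

V_s = 240 × 278/2914 = 22.896 V.
I_s = V_s/R = 22.896/14.5 = 1.5791 A.
P_out = V_s I_s = 22.896 × 1.5791 = 36.155 W.
P_in = P_out/η = 36.155/0.825 = 43.824 W.
I_p = P_in/V_p = 43.824/240 = 0.183 A.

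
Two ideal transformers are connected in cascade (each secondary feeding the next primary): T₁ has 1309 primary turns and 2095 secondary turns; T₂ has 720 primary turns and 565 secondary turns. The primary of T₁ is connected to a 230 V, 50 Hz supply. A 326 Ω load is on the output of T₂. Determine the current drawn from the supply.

I_supply ≈ 1.11 A

After T₁: V = 230.00 × 2095/1309 = 368.11 V.
After T₂: V = 368.11 × 565/720 = 288.86 V.
I_load = 288.86/326 = 0.88608 A, so P_out = 288.86 × 0.88608 = 255.95 W.
All ideal ⇒ P_in = P_out, so I_supply = 255.95/230 = 1.11 A.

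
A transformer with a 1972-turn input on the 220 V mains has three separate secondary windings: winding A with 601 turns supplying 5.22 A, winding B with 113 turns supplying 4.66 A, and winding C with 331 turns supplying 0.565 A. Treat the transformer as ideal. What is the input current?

I_in ≈ 1.95 A

V_A = 220 × 601/1972 = 67.049 V; V_B = 220 × 113/1972 = 12.606 V; V_C = 220 × 331/1972 = 36.927 V.
P_out = V_A I_A + V_B I_B + V_C I_C = 67.049×5.22 + 12.606×4.66 + 36.927×0.565 = 349.99 + 58.746 + 20.864 = 429.60 W.
Ideal ⇒ P_in = P_out, so I_in = P_out/V_in = 429.60/220 = 1.95 A.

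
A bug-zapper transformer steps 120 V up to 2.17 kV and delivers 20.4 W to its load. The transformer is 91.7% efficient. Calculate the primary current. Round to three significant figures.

I_p ≈ 0.185 A

P_in = P_out/η = 20.4/0.917 = 22.246 W.
I_p = P_in/V_p = 22.246/120 = 0.185 A.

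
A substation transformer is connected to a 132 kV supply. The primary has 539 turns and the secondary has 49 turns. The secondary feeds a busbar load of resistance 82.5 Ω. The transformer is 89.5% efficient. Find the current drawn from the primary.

I_p ≈ 14.8 A

V_s = 132000 × 49/539 = 12000 V.
I_s = V_s/R = 12000/82.5 = 145.45 A.
P_out = V_s I_s = 12000 × 145.45 = 1.7455×10^6 W.
P_in = P_out/η = 1.7455×10^6/0.895 = 1.9502×10^6 W.
I_p = P_in/V_p = 1.9502×10^6/132000 = 14.8 A.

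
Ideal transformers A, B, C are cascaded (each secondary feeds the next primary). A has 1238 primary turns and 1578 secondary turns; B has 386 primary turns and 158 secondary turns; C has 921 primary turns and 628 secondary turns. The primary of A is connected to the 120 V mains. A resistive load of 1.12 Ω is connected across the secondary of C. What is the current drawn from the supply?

I_supply ≈ 13.6 A

Secondary of A: V = 120.00 × 1578/1238 = 152.96 V.
Secondary of B: V = 152.96 × 158/386 = 62.609 V.
Secondary of C: V = 62.609 × 628/921 = 42.691 V.
I_load = 42.691/1.12 = 38.117 A, so P_out = 42.691 × 38.117 = 1627.3 W.
All ideal ⇒ P_in = P_out, so I_supply = 1627.3/120 = 13.6 A.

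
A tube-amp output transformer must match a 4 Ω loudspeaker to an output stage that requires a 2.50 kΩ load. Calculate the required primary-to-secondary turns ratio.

Z_p/Z_s = (N_p/N_s)², so N_p/N_s = √(2500/4) = √625 = 25.0.

N_p/N_s ≈ 25.0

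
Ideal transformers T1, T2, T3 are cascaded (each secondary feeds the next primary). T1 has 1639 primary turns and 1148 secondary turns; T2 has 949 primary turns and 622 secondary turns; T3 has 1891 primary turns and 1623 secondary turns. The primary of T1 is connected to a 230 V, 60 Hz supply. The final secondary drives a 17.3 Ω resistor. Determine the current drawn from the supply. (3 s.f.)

I_supply ≈ 2.06 A

After T1: V = 230.00 × 1148/1639 = 161.10 V.
After T2: V = 161.10 × 622/949 = 105.59 V.
After T3: V = 105.59 × 1623/1891 = 90.624 V.
I_load = 90.624/17.3 = 5.2384 A, so P_out = 90.624 × 5.2384 = 474.72 W.
All ideal ⇒ P_in = P_out, so I_supply = 474.72/230 = 2.06 A.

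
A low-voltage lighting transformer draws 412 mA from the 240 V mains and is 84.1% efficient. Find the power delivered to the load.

P_in = V_p I_p = 240 × 0.412 = 98.880 W.
P_out = η P_in = 0.841 × 98.880 = 83.2 W.

P_out ≈ 83.2 W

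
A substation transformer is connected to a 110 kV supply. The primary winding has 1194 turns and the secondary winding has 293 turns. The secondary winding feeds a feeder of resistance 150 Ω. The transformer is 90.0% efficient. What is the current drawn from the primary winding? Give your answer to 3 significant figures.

I_p ≈ 49.1 A

V_s = 110000 × 293/1194 = 26993 V.
I_s = V_s/R = 26993/150 = 179.96 A.
P_out = V_s I_s = 26993 × 179.96 = 4.8576×10^6 W.
P_in = P_out/η = 4.8576×10^6/0.900 = 5.3973×10^6 W.
I_p = P_in/V_p = 5.3973×10^6/110000 = 49.1 A.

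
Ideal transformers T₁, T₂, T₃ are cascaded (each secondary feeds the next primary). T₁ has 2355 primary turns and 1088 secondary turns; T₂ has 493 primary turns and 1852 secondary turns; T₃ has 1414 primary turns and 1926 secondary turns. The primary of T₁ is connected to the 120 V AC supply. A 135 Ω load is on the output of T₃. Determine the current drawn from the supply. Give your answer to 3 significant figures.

I_supply ≈ 4.97 A

After T₁: V = 120.00 × 1088/2355 = 55.439 V.
After T₂: V = 55.439 × 1852/493 = 208.26 V.
After T₃: V = 208.26 × 1926/1414 = 283.67 V.
I_load = 283.67/135 = 2.1013 A, so P_out = 283.67 × 2.1013 = 596.08 W.
All ideal ⇒ P_in = P_out, so I_supply = 596.08/120 = 4.97 A.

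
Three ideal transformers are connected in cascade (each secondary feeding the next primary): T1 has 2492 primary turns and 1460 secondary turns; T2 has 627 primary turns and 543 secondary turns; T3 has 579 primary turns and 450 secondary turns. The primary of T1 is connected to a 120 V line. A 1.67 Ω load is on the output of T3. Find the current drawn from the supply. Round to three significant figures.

Secondary of T1: V = 120.00 × 1460/2492 = 70.305 V.
Secondary of T2: V = 70.305 × 543/627 = 60.886 V.
Secondary of T3: V = 60.886 × 450/579 = 47.321 V.
I_load = 47.321/1.67 = 28.336 A, so P_out = 47.321 × 28.336 = 1340.9 W.
All ideal ⇒ P_in = P_out, so I_supply = 1340.9/120 = 11.2 A.

I_supply ≈ 11.2 A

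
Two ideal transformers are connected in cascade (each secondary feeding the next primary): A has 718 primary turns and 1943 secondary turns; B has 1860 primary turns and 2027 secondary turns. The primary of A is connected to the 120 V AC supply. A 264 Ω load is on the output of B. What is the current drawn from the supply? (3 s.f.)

I_supply ≈ 3.95 A

Secondary of A: V = 120.00 × 1943/718 = 324.74 V.
Secondary of B: V = 324.74 × 2027/1860 = 353.89 V.
I_load = 353.89/264 = 1.3405 A, so P_out = 353.89 × 1.3405 = 474.39 W.
All ideal ⇒ P_in = P_out, so I_supply = 474.39/120 = 3.95 A.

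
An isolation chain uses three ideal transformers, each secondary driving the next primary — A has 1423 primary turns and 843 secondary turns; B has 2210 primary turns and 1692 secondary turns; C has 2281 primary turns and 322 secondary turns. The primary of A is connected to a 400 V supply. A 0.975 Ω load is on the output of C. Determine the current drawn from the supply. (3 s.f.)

After A: V = 400.00 × 843/1423 = 236.96 V.
After B: V = 236.96 × 1692/2210 = 181.42 V.
After C: V = 181.42 × 322/2281 = 25.611 V.
I_load = 25.611/0.975 = 26.267 A, so P_out = 25.611 × 26.267 = 672.73 W.
All ideal ⇒ P_in = P_out, so I_supply = 672.73/400 = 1.68 A.

I_supply ≈ 1.68 A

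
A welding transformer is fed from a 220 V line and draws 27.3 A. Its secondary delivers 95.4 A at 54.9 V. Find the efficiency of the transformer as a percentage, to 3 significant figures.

P_in = 220 × 27.3 = 6006.00 W.
P_out = 54.9 × 95.4 = 5237.46 W.
η = P_out/P_in = 5237.46/6006.00 = 0.872.

η ≈ 87.2%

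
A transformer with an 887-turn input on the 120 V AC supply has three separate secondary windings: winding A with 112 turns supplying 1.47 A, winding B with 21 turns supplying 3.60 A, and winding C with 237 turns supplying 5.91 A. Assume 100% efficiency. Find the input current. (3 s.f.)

V_A = 120 × 112/887 = 15.152 V; V_B = 120 × 21/887 = 2.8410 V; V_C = 120 × 237/887 = 32.063 V.
P_out = V_A I_A + V_B I_B + V_C I_C = 15.152×1.47 + 2.8410×3.60 + 32.063×5.91 = 22.274 + 10.228 + 189.49 = 221.99 W.
Ideal ⇒ P_in = P_out, so I_in = P_out/V_in = 221.99/120 = 1.85 A.

I_in ≈ 1.85 A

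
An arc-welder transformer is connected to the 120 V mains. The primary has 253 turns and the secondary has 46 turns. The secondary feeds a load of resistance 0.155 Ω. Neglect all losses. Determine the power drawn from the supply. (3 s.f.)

P ≈ 3070 W

V_s = V_p × N_s/N_p = 120 × 46/253 = 21.818 V.
I_s = V_s/R = 21.818/0.155 = 140.76 A.
I_p = I_s × N_s/N_p = 140.76 × 46/253 = 25.593 A.
P = V_p I_p = 120 × 25.593 = 3070 W.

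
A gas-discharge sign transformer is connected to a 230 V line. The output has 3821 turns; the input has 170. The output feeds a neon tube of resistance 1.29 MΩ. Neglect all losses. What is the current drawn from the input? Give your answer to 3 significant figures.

V_out = V_in × N_out/N_in = 230 × 3821/170 = 5169.6 V.
I_out = V_out/R = 5169.6/(1.29×10^6) = 0.0040074 A.
For an ideal transformer I_in N_in = I_out N_out, so I_in = 0.0040074 × 3821/170 = 0.0901 A.

I_in ≈ 0.0901 A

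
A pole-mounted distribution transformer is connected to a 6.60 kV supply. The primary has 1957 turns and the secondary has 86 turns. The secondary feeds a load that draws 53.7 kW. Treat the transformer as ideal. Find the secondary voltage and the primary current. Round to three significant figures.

V_s ≈ 290 V, I_p ≈ 8.14 A

V_s = V_p × N_s/N_p = 6600 × 86/1957 = 290.04 V.
I_s = P/V_s = 53700/290.04 = 185.15 A.
I_p = I_s × N_s/N_p = 185.15 × 86/1957 = 8.14 A.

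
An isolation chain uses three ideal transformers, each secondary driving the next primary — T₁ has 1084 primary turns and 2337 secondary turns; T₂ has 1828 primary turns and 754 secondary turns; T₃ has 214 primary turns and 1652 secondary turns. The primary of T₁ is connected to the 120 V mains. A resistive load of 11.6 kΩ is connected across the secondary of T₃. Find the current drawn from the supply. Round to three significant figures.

After T₁: V = 120.00 × 2337/1084 = 258.71 V.
After T₂: V = 258.71 × 754/1828 = 106.71 V.
After T₃: V = 106.71 × 1652/214 = 823.76 V.
I_load = 823.76/11600 = 0.071014 A, so P_out = 823.76 × 0.071014 = 58.499 W.
All ideal ⇒ P_in = P_out, so I_supply = 58.499/120 = 0.487 A.

I_supply ≈ 0.487 A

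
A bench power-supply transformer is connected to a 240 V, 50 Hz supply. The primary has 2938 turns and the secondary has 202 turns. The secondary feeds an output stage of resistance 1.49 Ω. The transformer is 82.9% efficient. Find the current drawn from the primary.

I_p ≈ 0.918 A

V_s = 240 × 202/2938 = 16.501 V.
I_s = V_s/R = 16.501/1.49 = 11.075 A.
P_out = V_s I_s = 16.501 × 11.075 = 182.74 W.
P_in = P_out/η = 182.74/0.829 = 220.44 W.
I_p = P_in/V_p = 220.44/240 = 0.918 A.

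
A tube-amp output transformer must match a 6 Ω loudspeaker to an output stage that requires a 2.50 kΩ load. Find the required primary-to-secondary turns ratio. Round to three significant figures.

Z_p/Z_s = (N_p/N_s)², so N_p/N_s = √(2500/6) = √417 = 20.4.

N_p/N_s ≈ 20.4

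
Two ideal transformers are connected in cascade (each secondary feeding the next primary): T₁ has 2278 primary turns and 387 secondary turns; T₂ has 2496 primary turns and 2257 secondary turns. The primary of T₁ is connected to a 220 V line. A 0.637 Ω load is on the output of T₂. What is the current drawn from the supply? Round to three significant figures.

After T₁: V = 220.00 × 387/2278 = 37.375 V.
After T₂: V = 37.375 × 2257/2496 = 33.796 V.
I_load = 33.796/0.637 = 53.055 A, so P_out = 33.796 × 53.055 = 1793.1 W.
All ideal ⇒ P_in = P_out, so I_supply = 1793.1/220 = 8.15 A.

I_supply ≈ 8.15 A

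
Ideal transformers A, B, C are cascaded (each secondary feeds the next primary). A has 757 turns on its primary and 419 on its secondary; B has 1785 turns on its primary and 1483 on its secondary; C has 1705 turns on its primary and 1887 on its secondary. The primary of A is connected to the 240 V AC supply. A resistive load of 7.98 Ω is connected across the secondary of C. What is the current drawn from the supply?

I_supply ≈ 7.79 A

Secondary of A: V = 240.00 × 419/757 = 132.84 V.
Secondary of B: V = 132.84 × 1483/1785 = 110.37 V.
Secondary of C: V = 110.37 × 1887/1705 = 122.15 V.
I_load = 122.15/7.98 = 15.307 A, so P_out = 122.15 × 15.307 = 1869.6 W.
All ideal ⇒ P_in = P_out, so I_supply = 1869.6/240 = 7.79 A.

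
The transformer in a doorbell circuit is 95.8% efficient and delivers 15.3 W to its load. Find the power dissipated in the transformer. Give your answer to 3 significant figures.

P_in = P_out/η = 15.3/0.958 = 15.9708 W.
P_loss = P_in − P_out = 15.9708 − 15.3 = 0.671 W.

P_loss ≈ 0.671 W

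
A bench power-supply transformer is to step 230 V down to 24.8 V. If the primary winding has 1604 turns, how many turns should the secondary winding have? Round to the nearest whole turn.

N_s = 173 turns

N_s/N_p = V_s/V_p, so N_s = 1604 × 24.8/230 = 173.0 ≈ 173 turns.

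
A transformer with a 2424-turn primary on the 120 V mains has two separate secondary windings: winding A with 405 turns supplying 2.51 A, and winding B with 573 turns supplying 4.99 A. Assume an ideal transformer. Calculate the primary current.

V_A = 120 × 405/2424 = 20.050 V; V_B = 120 × 573/2424 = 28.366 V.
P_out = V_A I_A + V_B I_B = 20.050×2.51 + 28.366×4.99 = 50.324 + 141.55 = 191.87 W.
Ideal ⇒ P_in = P_out, so I_p = P_out/V_p = 191.87/120 = 1.60 A.

I_p ≈ 1.60 A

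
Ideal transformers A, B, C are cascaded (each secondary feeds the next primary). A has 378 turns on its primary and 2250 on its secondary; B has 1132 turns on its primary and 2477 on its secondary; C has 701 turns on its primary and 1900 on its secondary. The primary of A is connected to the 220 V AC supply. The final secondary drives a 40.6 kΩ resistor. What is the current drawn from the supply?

I_supply ≈ 6.75 A

After A: V = 220.00 × 2250/378 = 1309.5 V.
After B: V = 1309.5 × 2477/1132 = 2865.5 V.
After C: V = 2865.5 × 1900/701 = 7766.6 V.
I_load = 7766.6/40600 = 0.19129 A, so P_out = 7766.6 × 0.19129 = 1485.7 W.
All ideal ⇒ P_in = P_out, so I_supply = 1485.7/220 = 6.75 A.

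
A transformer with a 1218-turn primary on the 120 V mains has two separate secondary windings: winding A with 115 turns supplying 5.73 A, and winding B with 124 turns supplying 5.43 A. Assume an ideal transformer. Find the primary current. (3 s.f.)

I_p ≈ 1.09 A

V_A = 120 × 115/1218 = 11.330 V; V_B = 120 × 124/1218 = 12.217 V.
P_out = V_A I_A + V_B I_B = 11.330×5.73 + 12.217×5.43 = 64.921 + 66.337 = 131.26 W.
Ideal ⇒ P_in = P_out, so I_p = P_out/V_p = 131.26/120 = 1.09 A.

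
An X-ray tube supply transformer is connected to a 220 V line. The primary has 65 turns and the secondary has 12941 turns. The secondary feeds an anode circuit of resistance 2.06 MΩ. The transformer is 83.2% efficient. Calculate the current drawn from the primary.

I_p ≈ 5.09 A

V_s = 220 × 12941/65 = 43800 V.
I_s = V_s/R = 43800/(2.06×10^6) = 0.021262 A.
P_out = V_s I_s = 43800 × 0.021262 = 931.29 W.
P_in = P_out/η = 931.29/0.832 = 1119.3 W.
I_p = P_in/V_p = 1119.3/220 = 5.09 A.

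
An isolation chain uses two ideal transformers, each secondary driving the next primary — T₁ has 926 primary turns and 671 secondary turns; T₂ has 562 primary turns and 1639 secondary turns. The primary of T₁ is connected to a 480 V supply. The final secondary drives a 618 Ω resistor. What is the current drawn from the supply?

I_supply ≈ 3.47 A

Secondary of T₁: V = 480.00 × 671/926 = 347.82 V.
Secondary of T₂: V = 347.82 × 1639/562 = 1014.4 V.
I_load = 1014.4/618 = 1.6414 A, so P_out = 1014.4 × 1.6414 = 1665.0 W.
All ideal ⇒ P_in = P_out, so I_supply = 1665.0/480 = 3.47 A.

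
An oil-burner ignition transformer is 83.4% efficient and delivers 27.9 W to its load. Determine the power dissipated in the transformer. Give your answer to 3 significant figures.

P_loss ≈ 5.55 W

P_in = P_out/η = 27.9/0.834 = 33.4532 W.
P_loss = P_in − P_out = 33.4532 − 27.9 = 5.55 W.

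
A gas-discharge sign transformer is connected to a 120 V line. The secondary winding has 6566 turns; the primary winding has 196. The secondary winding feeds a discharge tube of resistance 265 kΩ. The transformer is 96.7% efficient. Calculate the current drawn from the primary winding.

V_s = 120 × 6566/196 = 4020.0 V.
I_s = V_s/R = 4020.0/265000 = 0.015170 A.
P_out = V_s I_s = 4020.0 × 0.015170 = 60.983 W.
P_in = P_out/η = 60.983/0.967 = 63.064 W.
I_p = P_in/V_p = 63.064/120 = 0.526 A.

I_p ≈ 0.526 A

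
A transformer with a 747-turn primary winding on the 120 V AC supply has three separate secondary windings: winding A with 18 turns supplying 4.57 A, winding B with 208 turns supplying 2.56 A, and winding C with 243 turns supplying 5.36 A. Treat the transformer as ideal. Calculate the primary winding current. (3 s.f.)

I_p ≈ 2.57 A

V_A = 120 × 18/747 = 2.8916 V; V_B = 120 × 208/747 = 33.414 V; V_C = 120 × 243/747 = 39.036 V.
P_out = V_A I_A + V_B I_B + V_C I_C = 2.8916×4.57 + 33.414×2.56 + 39.036×5.36 = 13.214 + 85.539 + 209.23 = 307.99 W.
Ideal ⇒ P_in = P_out, so I_p = P_out/V_p = 307.99/120 = 2.57 A.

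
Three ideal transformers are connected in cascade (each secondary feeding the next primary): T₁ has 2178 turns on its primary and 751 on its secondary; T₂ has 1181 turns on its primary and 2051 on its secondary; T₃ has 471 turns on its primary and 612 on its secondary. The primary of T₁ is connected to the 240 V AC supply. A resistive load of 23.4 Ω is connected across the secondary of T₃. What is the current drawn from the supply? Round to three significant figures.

After T₁: V = 240.00 × 751/2178 = 82.755 V.
After T₂: V = 82.755 × 2051/1181 = 143.72 V.
After T₃: V = 143.72 × 612/471 = 186.74 V.
I_load = 186.74/23.4 = 7.9804 A, so P_out = 186.74 × 7.9804 = 1490.3 W.
All ideal ⇒ P_in = P_out, so I_supply = 1490.3/240 = 6.21 A.

I_supply ≈ 6.21 A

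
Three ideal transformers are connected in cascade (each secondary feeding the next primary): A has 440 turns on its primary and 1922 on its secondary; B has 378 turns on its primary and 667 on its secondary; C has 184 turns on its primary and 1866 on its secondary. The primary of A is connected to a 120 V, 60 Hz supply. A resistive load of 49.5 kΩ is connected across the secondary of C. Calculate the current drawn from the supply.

Secondary of A: V = 120.00 × 1922/440 = 524.18 V.
Secondary of B: V = 524.18 × 667/378 = 924.95 V.
Secondary of C: V = 924.95 × 1866/184 = 9380.2 V.
I_load = 9380.2/49500 = 0.18950 A, so P_out = 9380.2 × 0.18950 = 1777.5 W.
All ideal ⇒ P_in = P_out, so I_supply = 1777.5/120 = 14.8 A.

I_supply ≈ 14.8 A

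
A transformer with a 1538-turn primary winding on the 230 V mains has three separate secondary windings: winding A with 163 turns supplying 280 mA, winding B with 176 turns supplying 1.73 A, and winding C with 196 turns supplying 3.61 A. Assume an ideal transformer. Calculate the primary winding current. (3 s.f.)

V_A = 230 × 163/1538 = 24.376 V; V_B = 230 × 176/1538 = 26.320 V; V_C = 230 × 196/1538 = 29.311 V.
P_out = V_A I_A + V_B I_B + V_C I_C = 24.376×0.280 + 26.320×1.73 + 29.311×3.61 = 6.8252 + 45.533 + 105.81 = 158.17 W.
Ideal ⇒ P_in = P_out, so I_p = P_out/V_p = 158.17/230 = 0.688 A.

I_p ≈ 0.688 A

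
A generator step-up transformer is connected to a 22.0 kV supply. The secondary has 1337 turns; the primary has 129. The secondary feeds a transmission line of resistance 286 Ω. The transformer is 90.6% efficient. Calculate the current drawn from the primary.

I_p ≈ 9120 A

V_s = 22000 × 1337/129 = 228020 V.
I_s = V_s/R = 228020/286 = 797.26 A.
P_out = V_s I_s = 228020 × 797.26 = 1.8179×10^8 W.
P_in = P_out/η = 1.8179×10^8/0.906 = 2.0065×10^8 W.
I_p = P_in/V_p = 2.0065×10^8/22000 = 9120 A.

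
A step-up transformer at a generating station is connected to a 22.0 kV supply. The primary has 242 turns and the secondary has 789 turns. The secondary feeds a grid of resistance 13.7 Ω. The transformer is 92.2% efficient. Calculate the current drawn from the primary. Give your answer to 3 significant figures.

I_p ≈ 18500 A

V_s = 22000 × 789/242 = 71727 V.
I_s = V_s/R = 71727/13.7 = 5235.6 A.
P_out = V_s I_s = 71727 × 5235.6 = 3.7553×10^8 W.
P_in = P_out/η = 3.7553×10^8/0.922 = 4.0730×10^8 W.
I_p = P_in/V_p = 4.0730×10^8/22000 = 18500 A.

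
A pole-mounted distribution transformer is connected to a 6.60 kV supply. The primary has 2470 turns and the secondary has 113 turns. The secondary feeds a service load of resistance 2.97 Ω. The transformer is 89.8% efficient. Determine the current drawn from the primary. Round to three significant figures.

I_p ≈ 5.18 A

V_s = 6600 × 113/2470 = 301.94 V.
I_s = V_s/R = 301.94/2.97 = 101.66 A.
P_out = V_s I_s = 301.94 × 101.66 = 30697 W.
P_in = P_out/η = 30697/0.898 = 34184 W.
I_p = P_in/V_p = 34184/6600 = 5.18 A.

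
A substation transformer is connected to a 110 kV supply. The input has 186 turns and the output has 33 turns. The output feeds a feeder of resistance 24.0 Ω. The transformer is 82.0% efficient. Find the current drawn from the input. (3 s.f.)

V_out = 110000 × 33/186 = 19516 V.
I_out = V_out/R = 19516/24.0 = 813.17 A.
P_out = V_out I_out = 19516 × 813.17 = 1.5870×10^7 W.
P_in = P_out/η = 1.5870×10^7/0.820 = 1.9354×10^7 W.
I_in = P_in/V_in = 1.9354×10^7/110000 = 176 A.

I_in ≈ 176 A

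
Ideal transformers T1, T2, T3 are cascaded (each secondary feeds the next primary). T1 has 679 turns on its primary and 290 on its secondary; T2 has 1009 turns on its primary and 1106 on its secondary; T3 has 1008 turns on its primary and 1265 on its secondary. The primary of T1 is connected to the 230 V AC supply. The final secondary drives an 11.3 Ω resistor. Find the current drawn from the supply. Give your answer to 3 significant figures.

After T1: V = 230.00 × 290/679 = 98.233 V.
After T2: V = 98.233 × 1106/1009 = 107.68 V.
After T3: V = 107.68 × 1265/1008 = 135.13 V.
I_load = 135.13/11.3 = 11.958 A, so P_out = 135.13 × 11.958 = 1615.9 W.
All ideal ⇒ P_in = P_out, so I_supply = 1615.9/230 = 7.03 A.

I_supply ≈ 7.03 A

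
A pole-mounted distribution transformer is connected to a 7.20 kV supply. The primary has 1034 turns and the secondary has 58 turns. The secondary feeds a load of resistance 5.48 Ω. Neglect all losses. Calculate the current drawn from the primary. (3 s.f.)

V_s = V_p × N_s/N_p = 7200 × 58/1034 = 403.87 V.
I_s = V_s/R = 403.87/5.48 = 73.699 A.
For an ideal transformer I_p N_p = I_s N_s, so I_p = 73.699 × 58/1034 = 4.13 A.

I_p ≈ 4.13 A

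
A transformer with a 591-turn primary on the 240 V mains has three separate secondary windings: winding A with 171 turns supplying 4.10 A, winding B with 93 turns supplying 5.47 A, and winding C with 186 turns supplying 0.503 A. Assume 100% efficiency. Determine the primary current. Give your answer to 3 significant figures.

I_p ≈ 2.21 A

V_A = 240 × 171/591 = 69.442 V; V_B = 240 × 93/591 = 37.766 V; V_C = 240 × 186/591 = 75.533 V.
P_out = V_A I_A + V_B I_B + V_C I_C = 69.442×4.10 + 37.766×5.47 + 75.533×0.503 = 284.71 + 206.58 + 37.993 = 529.29 W.
Ideal ⇒ P_in = P_out, so I_p = P_out/V_p = 529.29/240 = 2.21 A.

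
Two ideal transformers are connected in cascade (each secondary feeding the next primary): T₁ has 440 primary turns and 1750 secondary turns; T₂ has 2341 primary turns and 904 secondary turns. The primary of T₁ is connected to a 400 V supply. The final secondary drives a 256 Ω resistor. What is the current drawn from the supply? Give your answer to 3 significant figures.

After T₁: V = 400.00 × 1750/440 = 1590.9 V.
After T₂: V = 1590.9 × 904/2341 = 614.35 V.
I_load = 614.35/256 = 2.3998 A, so P_out = 614.35 × 2.3998 = 1474.3 W.
All ideal ⇒ P_in = P_out, so I_supply = 1474.3/400 = 3.69 A.

I_supply ≈ 3.69 A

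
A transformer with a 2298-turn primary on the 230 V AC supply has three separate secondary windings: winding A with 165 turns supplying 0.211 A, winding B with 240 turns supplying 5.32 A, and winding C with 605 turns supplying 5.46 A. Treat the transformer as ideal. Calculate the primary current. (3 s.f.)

V_A = 230 × 165/2298 = 16.514 V; V_B = 230 × 240/2298 = 24.021 V; V_C = 230 × 605/2298 = 60.553 V.
P_out = V_A I_A + V_B I_B + V_C I_C = 16.514×0.211 + 24.021×5.32 + 60.553×5.46 = 3.4845 + 127.79 + 330.62 = 461.89 W.
Ideal ⇒ P_in = P_out, so I_p = P_out/V_p = 461.89/230 = 2.01 A.

I_p ≈ 2.01 A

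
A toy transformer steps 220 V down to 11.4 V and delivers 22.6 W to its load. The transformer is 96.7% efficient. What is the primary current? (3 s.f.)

P_in = P_out/η = 22.6/0.967 = 23.371 W.
I_p = P_in/V_p = 23.371/220 = 0.106 A.

I_p ≈ 0.106 A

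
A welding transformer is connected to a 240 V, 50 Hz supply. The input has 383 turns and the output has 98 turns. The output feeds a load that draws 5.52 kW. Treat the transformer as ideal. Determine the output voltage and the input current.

V_out = V_in × N_out/N_in = 240 × 98/383 = 61.410 V.
I_out = P/V_out = 5520/61.410 = 89.888 A.
I_in = I_out × N_out/N_in = 89.888 × 98/383 = 23.0 A.

V_out ≈ 61.4 V, I_in ≈ 23.0 A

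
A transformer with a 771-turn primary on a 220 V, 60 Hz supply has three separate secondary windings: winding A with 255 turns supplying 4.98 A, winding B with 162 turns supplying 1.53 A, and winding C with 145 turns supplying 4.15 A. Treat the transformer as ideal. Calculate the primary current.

I_p ≈ 2.75 A

V_A = 220 × 255/771 = 72.763 V; V_B = 220 × 162/771 = 46.226 V; V_C = 220 × 145/771 = 41.375 V.
P_out = V_A I_A + V_B I_B + V_C I_C = 72.763×4.98 + 46.226×1.53 + 41.375×4.15 = 362.36 + 70.725 + 171.71 = 604.79 W.
Ideal ⇒ P_in = P_out, so I_p = P_out/V_p = 604.79/220 = 2.75 A.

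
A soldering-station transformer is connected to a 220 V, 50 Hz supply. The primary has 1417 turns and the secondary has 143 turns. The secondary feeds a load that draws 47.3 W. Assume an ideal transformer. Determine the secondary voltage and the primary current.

V_s ≈ 22.2 V, I_p ≈ 0.215 A

V_s = V_p × N_s/N_p = 220 × 143/1417 = 22.202 V.
I_s = P/V_s = 47.3/22.202 = 2.1305 A.
I_p = I_s × N_s/N_p = 2.1305 × 143/1417 = 0.215 A.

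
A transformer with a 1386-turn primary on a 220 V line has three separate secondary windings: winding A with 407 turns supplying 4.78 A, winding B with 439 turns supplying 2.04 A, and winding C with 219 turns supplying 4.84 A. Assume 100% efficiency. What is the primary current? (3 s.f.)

V_A = 220 × 407/1386 = 64.603 V; V_B = 220 × 439/1386 = 69.683 V; V_C = 220 × 219/1386 = 34.762 V.
P_out = V_A I_A + V_B I_B + V_C I_C = 64.603×4.78 + 69.683×2.04 + 34.762×4.84 = 308.80 + 142.15 + 168.25 = 619.20 W.
Ideal ⇒ P_in = P_out, so I_p = P_out/V_p = 619.20/220 = 2.81 A.

I_p ≈ 2.81 A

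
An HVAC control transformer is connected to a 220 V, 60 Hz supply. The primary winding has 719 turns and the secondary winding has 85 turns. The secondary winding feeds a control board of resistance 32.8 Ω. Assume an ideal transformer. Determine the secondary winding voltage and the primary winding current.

V_s ≈ 26.0 V, I_p ≈ 0.0937 A

V_s = V_p × N_s/N_p = 220 × 85/719 = 26.008 V.
I_s = V_s/R = 26.008/32.8 = 0.79294 A.
I_p = I_s × N_s/N_p = 0.79294 × 85/719 = 0.0937 A.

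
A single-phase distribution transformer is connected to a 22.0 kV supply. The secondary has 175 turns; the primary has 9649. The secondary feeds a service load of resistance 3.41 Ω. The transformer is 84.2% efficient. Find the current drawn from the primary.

I_p ≈ 2.52 A

V_s = 22000 × 175/9649 = 399.01 V.
I_s = V_s/R = 399.01/3.41 = 117.01 A.
P_out = V_s I_s = 399.01 × 117.01 = 46688 W.
P_in = P_out/η = 46688/0.842 = 55449 W.
I_p = P_in/V_p = 55449/22000 = 2.52 A.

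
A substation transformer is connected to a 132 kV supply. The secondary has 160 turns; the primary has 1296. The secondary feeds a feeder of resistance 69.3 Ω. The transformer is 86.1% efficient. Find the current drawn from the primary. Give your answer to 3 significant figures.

V_s = 132000 × 160/1296 = 16296 V.
I_s = V_s/R = 16296/69.3 = 235.16 A.
P_out = V_s I_s = 16296 × 235.16 = 3.8322×10^6 W.
P_in = P_out/η = 3.8322×10^6/0.861 = 4.4508×10^6 W.
I_p = P_in/V_p = 4.4508×10^6/132000 = 33.7 A.

I_p ≈ 33.7 A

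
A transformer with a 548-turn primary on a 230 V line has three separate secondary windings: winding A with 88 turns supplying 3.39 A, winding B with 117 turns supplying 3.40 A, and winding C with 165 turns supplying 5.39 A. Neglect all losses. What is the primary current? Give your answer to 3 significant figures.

I_p ≈ 2.89 A

V_A = 230 × 88/548 = 36.934 V; V_B = 230 × 117/548 = 49.106 V; V_C = 230 × 165/548 = 69.252 V.
P_out = V_A I_A + V_B I_B + V_C I_C = 36.934×3.39 + 49.106×3.40 + 69.252×5.39 = 125.21 + 166.96 + 373.27 = 665.43 W.
Ideal ⇒ P_in = P_out, so I_p = P_out/V_p = 665.43/230 = 2.89 A.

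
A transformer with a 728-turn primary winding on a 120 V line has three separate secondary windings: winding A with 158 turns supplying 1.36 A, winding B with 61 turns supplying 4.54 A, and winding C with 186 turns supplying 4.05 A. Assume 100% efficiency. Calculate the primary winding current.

I_p ≈ 1.71 A

V_A = 120 × 158/728 = 26.044 V; V_B = 120 × 61/728 = 10.055 V; V_C = 120 × 186/728 = 30.659 V.
P_out = V_A I_A + V_B I_B + V_C I_C = 26.044×1.36 + 10.055×4.54 + 30.659×4.05 = 35.420 + 45.649 + 124.17 = 205.24 W.
Ideal ⇒ P_in = P_out, so I_p = P_out/V_p = 205.24/120 = 1.71 A.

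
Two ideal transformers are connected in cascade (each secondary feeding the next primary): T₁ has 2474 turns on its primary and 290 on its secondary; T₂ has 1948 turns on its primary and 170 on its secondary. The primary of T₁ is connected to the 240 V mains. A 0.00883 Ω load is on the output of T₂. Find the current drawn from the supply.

I_supply ≈ 2.84 A

Secondary of T₁: V = 240.00 × 290/2474 = 28.133 V.
Secondary of T₂: V = 28.133 × 170/1948 = 2.4551 V.
I_load = 2.4551/0.00883 = 278.04 A, so P_out = 2.4551 × 278.04 = 682.62 W.
All ideal ⇒ P_in = P_out, so I_supply = 682.62/240 = 2.84 A.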